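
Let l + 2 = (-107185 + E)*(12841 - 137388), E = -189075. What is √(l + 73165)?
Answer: √36898367383 ≈ 1.9209e+5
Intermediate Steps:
l = 36898294218 (l = -2 + (-107185 - 189075)*(12841 - 137388) = -2 - 296260*(-124547) = -2 + 36898294220 = 36898294218)
√(l + 73165) = √(36898294218 + 73165) = √36898367383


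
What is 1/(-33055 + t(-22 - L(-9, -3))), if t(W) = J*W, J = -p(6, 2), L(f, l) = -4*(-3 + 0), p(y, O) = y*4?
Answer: -1/32239 ≈ -3.1018e-5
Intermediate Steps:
p(y, O) = 4*y
L(f, l) = 12 (L(f, l) = -4*(-3) = 12)
J = -24 (J = -4*6 = -1*24 = -24)
t(W) = -24*W
1/(-33055 + t(-22 - L(-9, -3))) = 1/(-33055 - 24*(-22 - 1*12)) = 1/(-33055 - 24*(-22 - 12)) = 1/(-33055 - 24*(-34)) = 1/(-33055 + 816) = 1/(-32239) = -1/32239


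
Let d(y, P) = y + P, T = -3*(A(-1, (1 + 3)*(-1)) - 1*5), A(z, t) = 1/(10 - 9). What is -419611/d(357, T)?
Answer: -419611/369 ≈ -1137.2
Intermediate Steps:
A(z, t) = 1 (A(z, t) = 1/1 = 1)
T = 12 (T = -3*(1 - 1*5) = -3*(1 - 5) = -3*(-4) = 12)
d(y, P) = P + y
-419611/d(357, T) = -419611/(12 + 357) = -419611/369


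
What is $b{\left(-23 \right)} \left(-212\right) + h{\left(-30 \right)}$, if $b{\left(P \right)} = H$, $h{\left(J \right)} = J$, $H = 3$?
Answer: $-666$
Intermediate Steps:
$b{\left(P \right)} = 3$
$b{\left(-23 \right)} \left(-212\right) + h{\left(-30 \right)} = 3 \left(-212\right) - 30 = -636 - 30 = -666$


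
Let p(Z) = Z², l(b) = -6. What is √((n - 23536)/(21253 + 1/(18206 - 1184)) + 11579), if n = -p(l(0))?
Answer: √1515273791031021512003/361768567 ≈ 107.60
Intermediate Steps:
n = -36 (n = -1*(-6)² = -1*36 = -36)
√((n - 23536)/(21253 + 1/(18206 - 1184)) + 11579) = √((-36 - 23536)/(21253 + 1/(18206 - 1184)) + 11579) = √(-23572/(21253 + 1/17022) + 11579) = √(-23572/361768567/17022 + 11579) = √(-23572*17022/361768567 + 11579) = √(-401242584/361768567 + 11579) = √(4188516994709/361768567) = √1515273791031021512003/361768567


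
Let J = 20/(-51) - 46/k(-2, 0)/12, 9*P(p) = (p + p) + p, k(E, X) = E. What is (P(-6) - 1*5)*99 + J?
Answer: -141061/204 ≈ -691.48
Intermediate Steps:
P(p) = p/3 (P(p) = ((p + p) + p)/9 = (2*p + p)/9 = (3*p)/9 = p/3)
J = 311/204 (J = 20/(-51) - 46/(-2)/12 = 20*(-1/51) - 46*(-1/2)*(1/12) = -20/51 + 23*(1/12) = -20/51 + 23/12 = 311/204 ≈ 1.5245)
(P(-6) - 1*5)*99 + J = ((1/3)*(-6) - 1*5)*99 + 311/204 = (-2 - 5)*99 + 311/204 = -7*99 + 311/204 = -693 + 311/204 = -141061/204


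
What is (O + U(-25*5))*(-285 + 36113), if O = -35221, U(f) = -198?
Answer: -1268991932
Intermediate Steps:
(O + U(-25*5))*(-285 + 36113) = (-35221 - 198)*(-285 + 36113) = -35419*35828 = -1268991932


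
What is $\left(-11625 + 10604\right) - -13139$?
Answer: $12118$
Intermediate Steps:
$\left(-11625 + 10604\right) - -13139 = -1021 + 13139 = 12118$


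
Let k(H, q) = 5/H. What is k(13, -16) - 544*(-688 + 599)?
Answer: 629413/13 ≈ 48416.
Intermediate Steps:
k(13, -16) - 544*(-688 + 599) = 5/13 - 544*(-688 + 599) = 5*(1/13) - 544*(-89) = 5/13 + 48416 = 629413/13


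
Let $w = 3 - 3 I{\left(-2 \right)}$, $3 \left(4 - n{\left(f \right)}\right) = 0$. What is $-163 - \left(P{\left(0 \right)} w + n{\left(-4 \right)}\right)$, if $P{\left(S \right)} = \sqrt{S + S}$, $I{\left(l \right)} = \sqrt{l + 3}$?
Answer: $-167$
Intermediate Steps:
$I{\left(l \right)} = \sqrt{3 + l}$
$n{\left(f \right)} = 4$ ($n{\left(f \right)} = 4 - 0 = 4 + 0 = 4$)
$P{\left(S \right)} = \sqrt{2} \sqrt{S}$ ($P{\left(S \right)} = \sqrt{2 S} = \sqrt{2} \sqrt{S}$)
$w = 0$ ($w = 3 - 3 \sqrt{3 - 2} = 3 - 3 \sqrt{1} = 3 - 3 = 0$)
$-163 - \left(P{\left(0 \right)} w + n{\left(-4 \right)}\right) = -163 - \left(\sqrt{2} \sqrt{0} \cdot 0 + 4\right) = -163 - \left(\sqrt{2} \cdot 0 \cdot 0 + 4\right) = -163 - \left(0 \cdot 0 + 4\right) = -163 - \left(0 + 4\right) = -163 - 4 = -167$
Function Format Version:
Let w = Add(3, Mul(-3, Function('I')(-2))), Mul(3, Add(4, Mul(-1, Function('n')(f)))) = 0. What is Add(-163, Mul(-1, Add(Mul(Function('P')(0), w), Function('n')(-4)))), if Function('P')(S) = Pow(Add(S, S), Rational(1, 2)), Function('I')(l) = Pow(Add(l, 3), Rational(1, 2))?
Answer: -167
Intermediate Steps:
Function('I')(l) = Pow(Add(3, l), Rational(1, 2))
Function('n')(f) = 4 (Function('n')(f) = Add(4, Mul(Rational(-1, 3), 0)) = Add(4, 0) = 4)
Function('P')(S) = Mul(Pow(2, Rational(1, 2)), Pow(S, Rational(1, 2))) (Function('P')(S) = Pow(Mul(2, S), Rational(1, 2)) = Mul(Pow(2, Rational(1, 2)), Pow(S, Rational(1, 2))))
w = 0 (w = Add(3, Mul(-3, Pow(Add(3, -2), Rational(1, 2)))) = Add(3, Mul(-3, Pow(1, Rational(1, 2)))) = Add(3, Mul(-3, 1)) = Add(3, -3) = 0)
Add(-163, Mul(-1, Add(Mul(Function('P')(0), w), Function('n')(-4)))) = Add(-163, Mul(-1, Add(Mul(Mul(Pow(2, Rational(1, 2)), Pow(0, Rational(1, 2))), 0), 4))) = Add(-163, Mul(-1, Add(Mul(Mul(Pow(2, Rational(1, 2)), 0), 0), 4))) = Add(-163, Mul(-1, Add(Mul(0, 0), 4))) = Add(-163, Mul(-1, Add(0, 4))) = Add(-163, Mul(-1, 4)) = Add(-163, -4) = -167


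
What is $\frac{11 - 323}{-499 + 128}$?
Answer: $\frac{312}{371} \approx 0.84097$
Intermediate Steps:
$\frac{11 - 323}{-499 + 128} = - \frac{312}{-371} = \left(-312\right) \left(- \frac{1}{371}\right) = \frac{312}{371}$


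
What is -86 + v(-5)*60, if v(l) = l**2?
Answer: 1414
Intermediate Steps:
-86 + v(-5)*60 = -86 + (-5)**2*60 = -86 + 25*60 = -86 + 1500 = 1414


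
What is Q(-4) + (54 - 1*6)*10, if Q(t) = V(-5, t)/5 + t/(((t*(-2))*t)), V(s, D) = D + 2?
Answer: 19189/40 ≈ 479.73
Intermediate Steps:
V(s, D) = 2 + D
Q(t) = ⅖ - 1/(2*t) + t/5 (Q(t) = (2 + t)/5 + t/(((t*(-2))*t)) = (2 + t)*(⅕) + t/(((-2*t)*t)) = (⅖ + t/5) + t/((-2*t²)) = (⅖ + t/5) + t*(-1/(2*t²)) = (⅖ + t/5) - 1/(2*t) = ⅖ - 1/(2*t) + t/5)
Q(-4) + (54 - 1*6)*10 = (⅒)*(-5 + 2*(-4)*(2 - 4))/(-4) + (54 - 1*6)*10 = (⅒)*(-¼)*(-5 + 2*(-4)*(-2)) + (54 - 6)*10 = (⅒)*(-¼)*(-5 + 16) + 48*10 = (⅒)*(-¼)*11 + 480 = -11/40 + 480 = 19189/40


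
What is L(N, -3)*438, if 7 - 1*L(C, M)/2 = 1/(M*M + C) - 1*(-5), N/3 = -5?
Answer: 1898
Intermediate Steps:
N = -15 (N = 3*(-5) = -15)
L(C, M) = 4 - 2/(C + M**2) (L(C, M) = 14 - 2*(1/(M*M + C) - 1*(-5)) = 14 - 2*(1/(M**2 + C) + 5) = 14 - 2*(1/(C + M**2) + 5) = 14 - 2*(5 + 1/(C + M**2)) = 14 + (-10 - 2/(C + M**2)) = 4 - 2/(C + M**2))
L(N, -3)*438 = (2*(-1 + 2*(-15) + 2*(-3)**2)/(-15 + (-3)**2))*438 = (2*(-1 - 30 + 2*9)/(-15 + 9))*438 = (2*(-1 - 30 + 18)/(-6))*438 = (2*(-1/6)*(-13))*438 = (13/3)*438 = 1898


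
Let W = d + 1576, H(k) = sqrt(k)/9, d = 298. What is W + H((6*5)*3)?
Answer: 1874 + sqrt(10)/3 ≈ 1875.1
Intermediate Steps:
H(k) = sqrt(k)/9
W = 1874 (W = 298 + 1576 = 1874)
W + H((6*5)*3) = 1874 + sqrt((6*5)*3)/9 = 1874 + sqrt(30*3)/9 = 1874 + sqrt(90)/9 = 1874 + (3*sqrt(10))/9 = 1874 + sqrt(10)/3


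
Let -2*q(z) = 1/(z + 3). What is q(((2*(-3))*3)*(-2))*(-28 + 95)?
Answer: -67/78 ≈ -0.85897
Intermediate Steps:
q(z) = -1/(2*(3 + z)) (q(z) = -1/(2*(z + 3)) = -1/(2*(3 + z)))
q(((2*(-3))*3)*(-2))*(-28 + 95) = (-1/(6 + 2*(((2*(-3))*3)*(-2))))*(-28 + 95) = -1/(6 + 2*(-6*3*(-2)))*67 = -1/(6 + 2*(-18*(-2)))*67 = -1/(6 + 2*36)*67 = -1/(6 + 72)*67 = -1/78*67 = -67/78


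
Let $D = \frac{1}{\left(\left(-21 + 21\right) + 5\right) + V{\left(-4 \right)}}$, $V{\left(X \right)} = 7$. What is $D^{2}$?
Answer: $\frac{1}{144} \approx 0.0069444$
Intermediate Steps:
$D = \frac{1}{12}$ ($D = \frac{1}{\left(\left(-21 + 21\right) + 5\right) + 7} = \frac{1}{\left(0 + 5\right) + 7} = \frac{1}{5 + 7} = \frac{1}{12} \approx 0.083333$)
$D^{2} = \left(\frac{1}{12}\right)^{2} = \frac{1}{144}$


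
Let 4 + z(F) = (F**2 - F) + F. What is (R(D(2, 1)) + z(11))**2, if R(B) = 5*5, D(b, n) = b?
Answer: 20164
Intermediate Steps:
z(F) = -4 + F**2 (z(F) = -4 + ((F**2 - F) + F) = -4 + F**2)
R(B) = 25
(R(D(2, 1)) + z(11))**2 = (25 + (-4 + 11**2))**2 = (25 + (-4 + 121))**2 = (25 + 117)**2 = 142**2 = 20164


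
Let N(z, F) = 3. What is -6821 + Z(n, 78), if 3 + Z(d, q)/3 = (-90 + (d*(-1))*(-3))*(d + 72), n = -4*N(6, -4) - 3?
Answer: -29915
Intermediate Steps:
n = -15 (n = -4*3 - 3 = -12 - 3 = -15)
Z(d, q) = -9 + 3*(-90 + 3*d)*(72 + d) (Z(d, q) = -9 + 3*((-90 + (d*(-1))*(-3))*(d + 72)) = -9 + 3*((-90 - d*(-3))*(72 + d)) = -9 + 3*((-90 + 3*d)*(72 + d)) = -9 + 3*(-90 + 3*d)*(72 + d))
-6821 + Z(n, 78) = -6821 + (-19449 + 9*(-15)² + 378*(-15)) = -6821 + (-19449 + 9*225 - 5670) = -6821 + (-19449 + 2025 - 5670) = -6821 - 23094 = -29915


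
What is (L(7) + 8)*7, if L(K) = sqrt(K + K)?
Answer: 56 + 7*sqrt(14) ≈ 82.192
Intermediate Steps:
L(K) = sqrt(2)*sqrt(K) (L(K) = sqrt(2*K) = sqrt(2)*sqrt(K))
(L(7) + 8)*7 = (sqrt(2)*sqrt(7) + 8)*7 = (sqrt(14) + 8)*7 = (8 + sqrt(14))*7 = 56 + 7*sqrt(14)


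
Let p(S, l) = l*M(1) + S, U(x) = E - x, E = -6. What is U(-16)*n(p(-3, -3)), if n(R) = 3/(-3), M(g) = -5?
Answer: -10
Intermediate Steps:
U(x) = -6 - x
p(S, l) = S - 5*l (p(S, l) = l*(-5) + S = -5*l + S = S - 5*l)
n(R) = -1 (n(R) = 3*(-⅓) = -1)
U(-16)*n(p(-3, -3)) = (-6 - 1*(-16))*(-1) = (-6 + 16)*(-1) = 10*(-1) = -10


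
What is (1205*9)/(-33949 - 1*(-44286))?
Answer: 10845/10337 ≈ 1.0491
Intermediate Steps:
(1205*9)/(-33949 - 1*(-44286)) = 10845/(-33949 + 44286) = 10845/10337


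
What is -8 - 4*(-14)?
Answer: 48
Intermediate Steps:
-8 - 4*(-14) = -8 + 56 = 48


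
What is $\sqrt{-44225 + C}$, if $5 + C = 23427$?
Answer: $i \sqrt{20803} \approx 144.23 i$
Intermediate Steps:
$C = 23422$ ($C = -5 + 23427 = 23422$)
$\sqrt{-44225 + C} = \sqrt{-44225 + 23422} = \sqrt{-20803} = i \sqrt{20803}$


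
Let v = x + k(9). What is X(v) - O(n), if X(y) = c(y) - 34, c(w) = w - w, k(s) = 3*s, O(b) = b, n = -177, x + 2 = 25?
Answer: 143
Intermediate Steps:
x = 23 (x = -2 + 25 = 23)
c(w) = 0
v = 50 (v = 23 + 3*9 = 23 + 27 = 50)
X(y) = -34 (X(y) = 0 - 34 = -34)
X(v) - O(n) = -34 - 1*(-177) = -34 + 177 = 143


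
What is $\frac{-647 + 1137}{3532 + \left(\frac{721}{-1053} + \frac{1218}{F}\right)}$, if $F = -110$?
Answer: $\frac{14189175}{101937424} \approx 0.13919$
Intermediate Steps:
$\frac{-647 + 1137}{3532 + \left(\frac{721}{-1053} + \frac{1218}{F}\right)} = \frac{-647 + 1137}{3532 + \left(\frac{721}{-1053} + \frac{1218}{-110}\right)} = \frac{490}{3532 + \left(721 \left(- \frac{1}{1053}\right) + 1218 \left(- \frac{1}{110}\right)\right)} = \frac{490}{3532 - \frac{680932}{57915}} = \frac{490}{\frac{203874848}{57915}} = 490 \cdot \frac{57915}{203874848} = \frac{14189175}{101937424}$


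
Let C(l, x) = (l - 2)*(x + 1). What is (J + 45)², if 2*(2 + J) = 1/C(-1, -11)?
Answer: 6661561/3600 ≈ 1850.4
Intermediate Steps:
C(l, x) = (1 + x)*(-2 + l) (C(l, x) = (-2 + l)*(1 + x) = (1 + x)*(-2 + l))
J = -119/60 (J = -2 + 1/(2*(-2 - 1 - 2*(-11) - 1*(-11))) = -2 + 1/(2*(-2 - 1 + 22 + 11)) = -2 + (½)/30 = -2 + (½)*(1/30) = -2 + 1/60 = -119/60 ≈ -1.9833)
(J + 45)² = (-119/60 + 45)² = (2581/60)² = 6661561/3600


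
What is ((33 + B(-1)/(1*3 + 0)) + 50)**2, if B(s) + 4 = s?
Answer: 59536/9 ≈ 6615.1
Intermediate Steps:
B(s) = -4 + s
((33 + B(-1)/(1*3 + 0)) + 50)**2 = ((33 + (-4 - 1)/(1*3 + 0)) + 50)**2 = ((33 - 5/(3 + 0)) + 50)**2 = ((33 - 5/3) + 50)**2 = (94/3 + 50)**2 = (244/3)**2 = 59536/9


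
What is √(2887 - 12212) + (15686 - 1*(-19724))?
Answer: 35410 + 5*I*√373 ≈ 35410.0 + 96.566*I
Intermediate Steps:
√(2887 - 12212) + (15686 - 1*(-19724)) = √(-9325) + (15686 + 19724) = 5*I*√373 + 35410 = 35410 + 5*I*√373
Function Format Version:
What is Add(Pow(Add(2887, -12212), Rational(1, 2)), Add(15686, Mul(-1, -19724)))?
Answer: Add(35410, Mul(5, I, Pow(373, Rational(1, 2)))) ≈ Add(35410., Mul(96.566, I))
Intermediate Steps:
Add(Pow(Add(2887, -12212), Rational(1, 2)), Add(15686, Mul(-1, -19724))) = Add(Pow(-9325, Rational(1, 2)), Add(15686, 19724)) = Add(Mul(5, I, Pow(373, Rational(1, 2))), 35410) = Add(35410, Mul(5, I, Pow(373, Rational(1, 2))))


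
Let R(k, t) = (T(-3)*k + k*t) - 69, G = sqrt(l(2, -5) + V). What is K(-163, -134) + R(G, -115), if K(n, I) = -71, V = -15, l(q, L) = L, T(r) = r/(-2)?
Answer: -140 - 227*I*sqrt(5) ≈ -140.0 - 507.59*I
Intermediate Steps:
T(r) = -r/2 (T(r) = r*(-1/2) = -r/2)
G = 2*I*sqrt(5) (G = sqrt(-5 - 15) = sqrt(-20) = 2*I*sqrt(5) ≈ 4.4721*I)
R(k, t) = -69 + 3*k/2 + k*t (R(k, t) = ((-1/2*(-3))*k + k*t) - 69 = (3*k/2 + k*t) - 69 = -69 + 3*k/2 + k*t)
K(-163, -134) + R(G, -115) = -71 + (-69 + 3*(2*I*sqrt(5))/2 + (2*I*sqrt(5))*(-115)) = -71 + (-69 + 3*I*sqrt(5) - 230*I*sqrt(5)) = -71 + (-69 - 227*I*sqrt(5)) = -140 - 227*I*sqrt(5)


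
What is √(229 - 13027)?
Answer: 9*I*√158 ≈ 113.13*I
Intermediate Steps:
√(229 - 13027) = √(-12798) = 9*I*√158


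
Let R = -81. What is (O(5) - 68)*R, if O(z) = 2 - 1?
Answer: 5427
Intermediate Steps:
O(z) = 1
(O(5) - 68)*R = (1 - 68)*(-81) = -67*(-81) = 5427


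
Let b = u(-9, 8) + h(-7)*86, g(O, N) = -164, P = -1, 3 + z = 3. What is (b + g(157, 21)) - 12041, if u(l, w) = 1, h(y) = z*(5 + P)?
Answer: -12204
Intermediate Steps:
z = 0 (z = -3 + 3 = 0)
h(y) = 0 (h(y) = 0*(5 - 1) = 0*4 = 0)
b = 1 (b = 1 + 0*86 = 1 + 0 = 1)
(b + g(157, 21)) - 12041 = (1 - 164) - 12041 = -163 - 12041 = -12204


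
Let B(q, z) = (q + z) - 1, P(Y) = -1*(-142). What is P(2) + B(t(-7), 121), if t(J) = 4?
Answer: 266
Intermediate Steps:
P(Y) = 142
B(q, z) = -1 + q + z
P(2) + B(t(-7), 121) = 142 + (-1 + 4 + 121) = 142 + 124 = 266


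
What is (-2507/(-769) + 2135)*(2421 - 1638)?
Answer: 1287504126/769 ≈ 1.6743e+6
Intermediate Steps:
(-2507/(-769) + 2135)*(2421 - 1638) = (-2507*(-1/769) + 2135)*783 = (2507/769 + 2135)*783 = (1644322/769)*783 = 1287504126/769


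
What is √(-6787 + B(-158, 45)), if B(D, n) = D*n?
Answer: I*√13897 ≈ 117.89*I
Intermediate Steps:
√(-6787 + B(-158, 45)) = √(-6787 - 158*45) = √(-6787 - 7110) = √(-13897) = I*√13897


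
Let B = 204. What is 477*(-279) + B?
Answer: -132879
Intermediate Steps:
477*(-279) + B = 477*(-279) + 204 = -133083 + 204 = -132879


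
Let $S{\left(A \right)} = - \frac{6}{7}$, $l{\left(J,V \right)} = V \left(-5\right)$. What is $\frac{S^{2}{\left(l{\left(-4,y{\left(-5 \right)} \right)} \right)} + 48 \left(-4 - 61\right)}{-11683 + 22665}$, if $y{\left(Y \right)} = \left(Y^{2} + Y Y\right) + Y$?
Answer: $- \frac{76422}{269059} \approx -0.28403$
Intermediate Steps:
$y{\left(Y \right)} = Y + 2 Y^{2}$ ($y{\left(Y \right)} = \left(Y^{2} + Y^{2}\right) + Y = 2 Y^{2} + Y = Y + 2 Y^{2}$)
$l{\left(J,V \right)} = - 5 V$
$S{\left(A \right)} = - \frac{6}{7}$ ($S{\left(A \right)} = \left(-6\right) \frac{1}{7} = - \frac{6}{7}$)
$\frac{S^{2}{\left(l{\left(-4,y{\left(-5 \right)} \right)} \right)} + 48 \left(-4 - 61\right)}{-11683 + 22665} = \frac{\left(- \frac{6}{7}\right)^{2} + 48 \left(-4 - 61\right)}{-11683 + 22665} = \frac{\frac{36}{49} + 48 \left(-65\right)}{10982} = \left(\frac{36}{49} - 3120\right) \frac{1}{10982} = \left(- \frac{152844}{49}\right) \frac{1}{10982} = - \frac{76422}{269059}$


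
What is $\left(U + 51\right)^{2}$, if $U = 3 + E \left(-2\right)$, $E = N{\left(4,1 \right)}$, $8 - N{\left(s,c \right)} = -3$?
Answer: $1024$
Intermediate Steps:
$N{\left(s,c \right)} = 11$ ($N{\left(s,c \right)} = 8 - -3 = 8 + 3 = 11$)
$E = 11$
$U = -19$ ($U = 3 + 11 \left(-2\right) = 3 - 22 = -19$)
$\left(U + 51\right)^{2} = \left(-19 + 51\right)^{2} = 32^{2} = 1024$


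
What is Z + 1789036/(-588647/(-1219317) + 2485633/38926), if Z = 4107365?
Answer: 12627525476219937307/3053688245783 ≈ 4.1352e+6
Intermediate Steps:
Z + 1789036/(-588647/(-1219317) + 2485633/38926) = 4107365 + 1789036/(-588647/(-1219317) + 2485633/38926) = 4107365 + 1789036/(-588647*(-1/1219317) + 2485633*(1/38926)) = 4107365 + 1789036/(588647/1219317 + 2485633/38926) = 4107365 + 1789036/(3053688245783/47463133542) = 4107365 + 1789036*(47463133542/3053688245783) = 4107365 + 84913254579445512/3053688245783 = 12627525476219937307/3053688245783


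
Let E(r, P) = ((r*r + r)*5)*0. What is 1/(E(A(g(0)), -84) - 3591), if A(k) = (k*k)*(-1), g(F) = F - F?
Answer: -1/3591 ≈ -0.00027847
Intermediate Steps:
g(F) = 0
A(k) = -k² (A(k) = k²*(-1) = -k²)
E(r, P) = 0 (E(r, P) = ((r² + r)*5)*0 = ((r + r²)*5)*0 = (5*r + 5*r²)*0 = 0)
1/(E(A(g(0)), -84) - 3591) = 1/(0 - 3591) = 1/(-3591) = -1/3591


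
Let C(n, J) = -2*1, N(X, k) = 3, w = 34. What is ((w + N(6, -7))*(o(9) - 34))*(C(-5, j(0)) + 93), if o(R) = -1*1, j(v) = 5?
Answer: -117845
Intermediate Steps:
o(R) = -1
C(n, J) = -2
((w + N(6, -7))*(o(9) - 34))*(C(-5, j(0)) + 93) = ((34 + 3)*(-1 - 34))*(-2 + 93) = (37*(-35))*91 = -1295*91 = -117845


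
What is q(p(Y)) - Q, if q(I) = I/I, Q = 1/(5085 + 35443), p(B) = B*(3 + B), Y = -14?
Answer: 40527/40528 ≈ 0.99998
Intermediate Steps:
Q = 1/40528 ≈ 2.4674e-5
q(I) = 1
q(p(Y)) - Q = 1 - 1*1/40528 = 1 - 1/40528 = 40527/40528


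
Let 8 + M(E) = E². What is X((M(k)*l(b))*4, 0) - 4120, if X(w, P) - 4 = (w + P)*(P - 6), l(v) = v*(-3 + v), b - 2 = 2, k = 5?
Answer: -5748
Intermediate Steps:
b = 4 (b = 2 + 2 = 4)
M(E) = -8 + E²
X(w, P) = 4 + (-6 + P)*(P + w) (X(w, P) = 4 + (w + P)*(P - 6) = 4 + (P + w)*(-6 + P) = 4 + (-6 + P)*(P + w))
X((M(k)*l(b))*4, 0) - 4120 = (4 + 0² - 6*0 - 6*(-8 + 5²)*(4*(-3 + 4))*4 + 0*(((-8 + 5²)*(4*(-3 + 4)))*4)) - 4120 = (4 + 0 + 0 - 6*(-8 + 25)*(4*1)*4 + 0*(((-8 + 25)*(4*1))*4)) - 4120 = (4 + 0 + 0 - 6*17*4*4 + 0*((17*4)*4)) - 4120 = (4 + 0 + 0 - 408*4 + 0*(68*4)) - 4120 = (4 + 0 + 0 - 6*272 + 0*272) - 4120 = (4 + 0 + 0 - 1632 + 0) - 4120 = -1628 - 4120 = -5748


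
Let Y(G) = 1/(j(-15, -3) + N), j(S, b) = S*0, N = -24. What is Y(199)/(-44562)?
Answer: 1/1069488 ≈ 9.3503e-7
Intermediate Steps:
j(S, b) = 0
Y(G) = -1/24 (Y(G) = 1/(0 - 24) = 1/(-24) = -1/24)
Y(199)/(-44562) = -1/24/(-44562) = -1/24*(-1/44562) = 1/1069488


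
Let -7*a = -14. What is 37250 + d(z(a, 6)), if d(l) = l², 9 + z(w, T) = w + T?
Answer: 37251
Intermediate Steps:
a = 2 (a = -⅐*(-14) = 2)
z(w, T) = -9 + T + w (z(w, T) = -9 + (w + T) = -9 + (T + w) = -9 + T + w)
37250 + d(z(a, 6)) = 37250 + (-9 + 6 + 2)² = 37250 + (-1)² = 37250 + 1 = 37251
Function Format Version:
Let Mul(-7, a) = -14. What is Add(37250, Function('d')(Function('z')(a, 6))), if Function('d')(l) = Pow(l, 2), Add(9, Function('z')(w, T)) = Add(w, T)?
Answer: 37251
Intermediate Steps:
a = 2 (a = Mul(Rational(-1, 7), -14) = 2)
Function('z')(w, T) = Add(-9, T, w) (Function('z')(w, T) = Add(-9, Add(w, T)) = Add(-9, Add(T, w)) = Add(-9, T, w))
Add(37250, Function('d')(Function('z')(a, 6))) = Add(37250, Pow(Add(-9, 6, 2), 2)) = Add(37250, Pow(-1, 2)) = Add(37250, 1) = 37251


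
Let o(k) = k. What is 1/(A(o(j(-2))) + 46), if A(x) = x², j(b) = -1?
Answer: 1/47 ≈ 0.021277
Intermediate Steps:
1/(A(o(j(-2))) + 46) = 1/((-1)² + 46) = 1/(1 + 46) = 1/47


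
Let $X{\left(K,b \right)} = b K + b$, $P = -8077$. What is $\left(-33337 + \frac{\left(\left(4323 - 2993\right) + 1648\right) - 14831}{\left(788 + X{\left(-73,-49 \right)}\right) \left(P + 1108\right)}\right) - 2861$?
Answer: $- \frac{362923605513}{10026068} \approx -36198.0$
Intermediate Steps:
$X{\left(K,b \right)} = b + K b$ ($X{\left(K,b \right)} = K b + b = b + K b$)
$\left(-33337 + \frac{\left(\left(4323 - 2993\right) + 1648\right) - 14831}{\left(788 + X{\left(-73,-49 \right)}\right) \left(P + 1108\right)}\right) - 2861 = \left(-33337 + \frac{\left(\left(4323 - 2993\right) + 1648\right) - 14831}{\left(788 - 49 \left(1 - 73\right)\right) \left(-8077 + 1108\right)}\right) - 2861 = \left(-33337 + \frac{\left(1330 + 1648\right) - 14831}{\left(788 - -3528\right) \left(-6969\right)}\right) - 2861 = \left(-33337 + \frac{2978 - 14831}{\left(788 + 3528\right) \left(-6969\right)}\right) - 2861 = \left(-33337 - \frac{11853}{4316 \left(-6969\right)}\right) - 2861 = \left(-33337 - \frac{11853}{-30078204}\right) - 2861 = \left(-33337 - - \frac{3951}{10026068}\right) - 2861 = \left(-33337 + \frac{3951}{10026068}\right) - 2861 = - \frac{334239024965}{10026068} - 2861 = - \frac{362923605513}{10026068}$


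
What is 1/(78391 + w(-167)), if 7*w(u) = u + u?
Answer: 7/548403 ≈ 1.2764e-5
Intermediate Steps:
w(u) = 2*u/7 (w(u) = (u + u)/7 = (2*u)/7 = 2*u/7)
1/(78391 + w(-167)) = 1/(78391 + (2/7)*(-167)) = 1/(78391 - 334/7) = 1/(548403/7) = 7/548403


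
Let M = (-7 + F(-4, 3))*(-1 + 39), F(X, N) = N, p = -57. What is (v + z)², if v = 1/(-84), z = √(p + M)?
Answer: (1 - 84*I*√209)²/7056 ≈ -209.0 - 0.34421*I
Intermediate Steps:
M = -152 (M = (-7 + 3)*(-1 + 39) = -4*38 = -152)
z = I*√209 (z = √(-57 - 152) = √(-209) = I*√209 ≈ 14.457*I)
v = -1/84 ≈ -0.011905
(v + z)² = (-1/84 + I*√209)²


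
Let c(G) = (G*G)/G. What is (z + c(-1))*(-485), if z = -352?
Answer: 171205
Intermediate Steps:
c(G) = G (c(G) = G**2/G = G)
(z + c(-1))*(-485) = (-352 - 1)*(-485) = -353*(-485) = 171205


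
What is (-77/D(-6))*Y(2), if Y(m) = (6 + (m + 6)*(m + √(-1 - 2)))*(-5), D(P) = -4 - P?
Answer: 4235 + 1540*I*√3 ≈ 4235.0 + 2667.4*I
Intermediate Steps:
Y(m) = -30 - 5*(6 + m)*(m + I*√3) (Y(m) = (6 + (6 + m)*(m + √(-3)))*(-5) = (6 + (6 + m)*(m + I*√3))*(-5) = -30 - 5*(6 + m)*(m + I*√3))
(-77/D(-6))*Y(2) = (-77/(-4 - 1*(-6)))*(-30 - 30*2 - 5*2² - 30*I*√3 - 5*I*2*√3) = (-77/(-4 + 6))*(-30 - 60 - 5*4 - 30*I*√3 - 10*I*√3) = (-77/2)*(-30 - 60 - 20 - 30*I*√3 - 10*I*√3) = (-77*½)*(-110 - 40*I*√3) = -77*(-110 - 40*I*√3)/2 = 4235 + 1540*I*√3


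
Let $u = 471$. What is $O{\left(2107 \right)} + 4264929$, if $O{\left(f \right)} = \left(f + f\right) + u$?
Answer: $4269614$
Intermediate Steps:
$O{\left(f \right)} = 471 + 2 f$ ($O{\left(f \right)} = \left(f + f\right) + 471 = 2 f + 471 = 471 + 2 f$)
$O{\left(2107 \right)} + 4264929 = \left(471 + 2 \cdot 2107\right) + 4264929 = \left(471 + 4214\right) + 4264929 = 4685 + 4264929 = 4269614$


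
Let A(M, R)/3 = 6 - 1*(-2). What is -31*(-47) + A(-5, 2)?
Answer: 1481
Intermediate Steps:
A(M, R) = 24 (A(M, R) = 3*(6 - 1*(-2)) = 3*(6 + 2) = 3*8 = 24)
-31*(-47) + A(-5, 2) = -31*(-47) + 24 = 1457 + 24 = 1481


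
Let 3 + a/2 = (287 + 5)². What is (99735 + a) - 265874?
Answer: 4383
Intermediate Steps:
a = 170522 (a = -6 + 2*(287 + 5)² = -6 + 2*292² = -6 + 2*85264 = -6 + 170528 = 170522)
(99735 + a) - 265874 = (99735 + 170522) - 265874 = 270257 - 265874 = 4383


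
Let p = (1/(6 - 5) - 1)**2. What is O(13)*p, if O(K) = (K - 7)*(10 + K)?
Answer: 0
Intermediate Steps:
O(K) = (-7 + K)*(10 + K)
p = 0 (p = (1/1 - 1)**2 = (1 - 1)**2 = 0**2 = 0)
O(13)*p = (-70 + 13**2 + 3*13)*0 = (-70 + 169 + 39)*0 = 138*0 = 0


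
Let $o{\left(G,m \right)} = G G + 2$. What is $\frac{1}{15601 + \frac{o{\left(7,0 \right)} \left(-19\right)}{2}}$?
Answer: $\frac{2}{30233} \approx 6.6153 \cdot 10^{-5}$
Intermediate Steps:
$o{\left(G,m \right)} = 2 + G^{2}$ ($o{\left(G,m \right)} = G^{2} + 2 = 2 + G^{2}$)
$\frac{1}{15601 + \frac{o{\left(7,0 \right)} \left(-19\right)}{2}} = \frac{1}{15601 + \frac{\left(2 + 7^{2}\right) \left(-19\right)}{2}} = \frac{1}{15601 + \left(2 + 49\right) \left(-19\right) \frac{1}{2}} = \frac{1}{15601 + 51 \left(-19\right) \frac{1}{2}} = \frac{1}{15601 - \frac{969}{2}} = \frac{1}{\frac{30233}{2}} = \frac{2}{30233}$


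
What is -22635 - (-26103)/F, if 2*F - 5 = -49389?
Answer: -558929523/24692 ≈ -22636.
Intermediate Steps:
F = -24692 (F = 5/2 + (½)*(-49389) = 5/2 - 49389/2 = -24692)
-22635 - (-26103)/F = -22635 - (-26103)/(-24692) = -22635 - (-26103)*(-1)/24692 = -22635 - 1*26103/24692 = -22635 - 26103/24692 = -558929523/24692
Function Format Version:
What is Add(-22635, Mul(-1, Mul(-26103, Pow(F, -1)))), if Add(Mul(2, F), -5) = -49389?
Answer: Rational(-558929523, 24692) ≈ -22636.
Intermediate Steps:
F = -24692 (F = Add(Rational(5, 2), Mul(Rational(1, 2), -49389)) = Add(Rational(5, 2), Rational(-49389, 2)) = -24692)
Add(-22635, Mul(-1, Mul(-26103, Pow(F, -1)))) = Add(-22635, Mul(-1, Mul(-26103, Pow(-24692, -1)))) = Add(-22635, Mul(-1, Mul(-26103, Rational(-1, 24692)))) = Add(-22635, Mul(-1, Rational(26103, 24692))) = Add(-22635, Rational(-26103, 24692)) = Rational(-558929523, 24692)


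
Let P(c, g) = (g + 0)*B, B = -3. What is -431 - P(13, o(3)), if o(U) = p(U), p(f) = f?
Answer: -422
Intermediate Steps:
o(U) = U
P(c, g) = -3*g (P(c, g) = (g + 0)*(-3) = g*(-3) = -3*g)
-431 - P(13, o(3)) = -431 - (-3)*3 = -431 - 1*(-9) = -431 + 9 = -422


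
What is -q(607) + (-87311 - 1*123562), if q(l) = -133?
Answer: -210740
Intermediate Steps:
-q(607) + (-87311 - 1*123562) = -1*(-133) + (-87311 - 1*123562) = 133 + (-87311 - 123562) = 133 - 210873 = -210740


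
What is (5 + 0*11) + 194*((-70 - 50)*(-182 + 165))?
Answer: 395765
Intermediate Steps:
(5 + 0*11) + 194*((-70 - 50)*(-182 + 165)) = (5 + 0) + 194*(-120*(-17)) = 5 + 194*2040 = 5 + 395760 = 395765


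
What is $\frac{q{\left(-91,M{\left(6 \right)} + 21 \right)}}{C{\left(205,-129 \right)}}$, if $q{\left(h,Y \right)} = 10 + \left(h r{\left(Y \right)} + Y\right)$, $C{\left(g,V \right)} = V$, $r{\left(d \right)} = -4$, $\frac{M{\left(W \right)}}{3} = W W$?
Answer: $- \frac{503}{129} \approx -3.8992$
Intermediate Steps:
$M{\left(W \right)} = 3 W^{2}$ ($M{\left(W \right)} = 3 W W = 3 W^{2}$)
$q{\left(h,Y \right)} = 10 + Y - 4 h$ ($q{\left(h,Y \right)} = 10 + \left(h \left(-4\right) + Y\right) = 10 + \left(- 4 h + Y\right) = 10 + \left(Y - 4 h\right) = 10 + Y - 4 h$)
$\frac{q{\left(-91,M{\left(6 \right)} + 21 \right)}}{C{\left(205,-129 \right)}} = \frac{10 + \left(3 \cdot 6^{2} + 21\right) - -364}{-129} = \left(10 + \left(3 \cdot 36 + 21\right) + 364\right) \left(- \frac{1}{129}\right) = \left(10 + \left(108 + 21\right) + 364\right) \left(- \frac{1}{129}\right) = \left(10 + 129 + 364\right) \left(- \frac{1}{129}\right) = 503 \left(- \frac{1}{129}\right) = - \frac{503}{129}$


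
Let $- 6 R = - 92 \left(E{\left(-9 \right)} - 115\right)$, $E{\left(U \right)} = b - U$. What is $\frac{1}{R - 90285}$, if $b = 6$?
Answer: $- \frac{3}{275455} \approx -1.0891 \cdot 10^{-5}$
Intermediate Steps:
$E{\left(U \right)} = 6 - U$
$R = - \frac{4600}{3}$ ($R = - \frac{\left(-92\right) \left(\left(6 - -9\right) - 115\right)}{6} = - \frac{\left(-92\right) \left(\left(6 + 9\right) - 115\right)}{6} = - \frac{\left(-92\right) \left(15 - 115\right)}{6} = - \frac{\left(-92\right) \left(-100\right)}{6} = \left(- \frac{1}{6}\right) 9200 = - \frac{4600}{3} \approx -1533.3$)
$\frac{1}{R - 90285} = \frac{1}{- \frac{4600}{3} - 90285} = \frac{1}{- \frac{275455}{3}} = - \frac{3}{275455}$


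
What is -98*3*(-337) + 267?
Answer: 99345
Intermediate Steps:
-98*3*(-337) + 267 = -294*(-337) + 267 = 99078 + 267 = 99345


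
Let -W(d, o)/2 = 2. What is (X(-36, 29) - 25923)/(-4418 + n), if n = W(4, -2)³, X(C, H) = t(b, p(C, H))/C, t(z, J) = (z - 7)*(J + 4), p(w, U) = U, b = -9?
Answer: 77725/13446 ≈ 5.7805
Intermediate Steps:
t(z, J) = (-7 + z)*(4 + J)
W(d, o) = -4 (W(d, o) = -2*2 = -4)
X(C, H) = (-64 - 16*H)/C (X(C, H) = (-28 - 7*H + 4*(-9) + H*(-9))/C = (-28 - 7*H - 36 - 9*H)/C = (-64 - 16*H)/C)
n = -64 (n = (-4)³ = -64)
(X(-36, 29) - 25923)/(-4418 + n) = (16*(-4 - 1*29)/(-36) - 25923)/(-4418 - 64) = (16*(-1/36)*(-4 - 29) - 25923)/(-4482) = (16*(-1/36)*(-33) - 25923)*(-1/4482) = (44/3 - 25923)*(-1/4482) = -77725/3*(-1/4482) = 77725/13446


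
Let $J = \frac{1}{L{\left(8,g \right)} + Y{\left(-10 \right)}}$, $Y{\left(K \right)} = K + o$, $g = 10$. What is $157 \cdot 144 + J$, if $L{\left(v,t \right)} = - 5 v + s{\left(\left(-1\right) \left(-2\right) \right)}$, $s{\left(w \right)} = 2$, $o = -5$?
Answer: $\frac{1198223}{53} \approx 22608.0$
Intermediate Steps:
$Y{\left(K \right)} = -5 + K$ ($Y{\left(K \right)} = K - 5 = -5 + K$)
$L{\left(v,t \right)} = 2 - 5 v$ ($L{\left(v,t \right)} = - 5 v + 2 = 2 - 5 v$)
$J = - \frac{1}{53}$ ($J = \frac{1}{\left(2 - 40\right) - 15} = \frac{1}{-38 - 15} = \frac{1}{-53} = - \frac{1}{53} \approx -0.018868$)
$157 \cdot 144 + J = 157 \cdot 144 - \frac{1}{53} = 22608 - \frac{1}{53} = \frac{1198223}{53}$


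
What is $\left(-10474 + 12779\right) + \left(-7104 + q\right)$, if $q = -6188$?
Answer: $-10987$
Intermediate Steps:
$\left(-10474 + 12779\right) + \left(-7104 + q\right) = \left(-10474 + 12779\right) - 13292 = 2305 - 13292 = -10987$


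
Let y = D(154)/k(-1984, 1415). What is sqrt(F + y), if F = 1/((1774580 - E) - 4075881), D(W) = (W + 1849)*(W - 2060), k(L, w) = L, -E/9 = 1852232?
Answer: 5*sqrt(977385168898387572394)/3563459176 ≈ 43.866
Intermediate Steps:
E = -16670088 (E = -9*1852232 = -16670088)
D(W) = (-2060 + W)*(1849 + W) (D(W) = (1849 + W)*(-2060 + W) = (-2060 + W)*(1849 + W))
y = 1908859/992 (y = (-3808940 + 154**2 - 211*154)/(-1984) = (-3808940 + 23716 - 32494)*(-1/1984) = -3817718*(-1/1984) = 1908859/992 ≈ 1924.3)
F = 1/14368787 (F = 1/((1774580 - 1*(-16670088)) - 4075881) = 1/((1774580 + 16670088) - 4075881) = 1/(18444668 - 4075881) = 1/14368787 ≈ 6.9595e-8)
sqrt(F + y) = sqrt(1/14368787 + 1908859/992) = sqrt(27427988385025/14253836704) = 5*sqrt(977385168898387572394)/3563459176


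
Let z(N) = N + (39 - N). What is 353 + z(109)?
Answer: 392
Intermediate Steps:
z(N) = 39
353 + z(109) = 353 + 39 = 392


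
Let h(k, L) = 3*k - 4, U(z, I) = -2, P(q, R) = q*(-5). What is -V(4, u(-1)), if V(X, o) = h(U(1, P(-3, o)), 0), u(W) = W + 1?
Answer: 10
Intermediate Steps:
u(W) = 1 + W
P(q, R) = -5*q
h(k, L) = -4 + 3*k
V(X, o) = -10 (V(X, o) = -4 + 3*(-2) = -4 - 6 = -10)
-V(4, u(-1)) = -1*(-10) = 10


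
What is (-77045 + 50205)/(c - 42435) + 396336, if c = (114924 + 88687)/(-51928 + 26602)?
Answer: 38729742639936/97719311 ≈ 3.9634e+5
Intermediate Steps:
c = -203611/25326 (c = 203611/(-25326) = 203611*(-1/25326) = -203611/25326 ≈ -8.0396)
(-77045 + 50205)/(c - 42435) + 396336 = (-77045 + 50205)/(-203611/25326 - 42435) + 396336 = -26840/(-1074912421/25326) + 396336 = -26840*(-25326/1074912421) + 396336 = 61795440/97719311 + 396336 = 38729742639936/97719311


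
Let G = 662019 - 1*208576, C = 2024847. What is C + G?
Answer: 2478290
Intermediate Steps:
G = 453443 (G = 662019 - 208576 = 453443)
C + G = 2024847 + 453443 = 2478290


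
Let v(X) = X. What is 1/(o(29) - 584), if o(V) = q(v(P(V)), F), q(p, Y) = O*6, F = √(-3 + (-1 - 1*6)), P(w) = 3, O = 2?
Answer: -1/572 ≈ -0.0017483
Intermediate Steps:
F = I*√10 (F = √(-3 + (-1 - 6)) = √(-3 - 7) = √(-10) = I*√10 ≈ 3.1623*I)
q(p, Y) = 12 (q(p, Y) = 2*6 = 12)
o(V) = 12
1/(o(29) - 584) = 1/(12 - 584) = 1/(-572) = -1/572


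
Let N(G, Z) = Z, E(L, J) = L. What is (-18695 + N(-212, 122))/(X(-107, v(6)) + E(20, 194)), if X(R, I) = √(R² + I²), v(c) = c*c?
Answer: 24764/823 - 6191*√12745/4115 ≈ -139.76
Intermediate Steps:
v(c) = c²
X(R, I) = √(I² + R²)
(-18695 + N(-212, 122))/(X(-107, v(6)) + E(20, 194)) = (-18695 + 122)/(√((6²)² + (-107)²) + 20) = -18573/(√(36² + 11449) + 20) = -18573/(√(1296 + 11449) + 20) = -18573/(√12745 + 20) = -18573/(20 + √12745)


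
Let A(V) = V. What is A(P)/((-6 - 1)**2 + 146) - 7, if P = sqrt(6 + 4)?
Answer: -7 + sqrt(10)/195 ≈ -6.9838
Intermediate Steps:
P = sqrt(10) ≈ 3.1623
A(P)/((-6 - 1)**2 + 146) - 7 = sqrt(10)/((-6 - 1)**2 + 146) - 7 = sqrt(10)/((-7)**2 + 146) - 7 = sqrt(10)/(49 + 146) - 7 = sqrt(10)/195 - 7 = -7 + sqrt(10)/195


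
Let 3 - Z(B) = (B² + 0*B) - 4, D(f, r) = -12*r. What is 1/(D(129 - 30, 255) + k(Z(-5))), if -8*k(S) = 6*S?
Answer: -2/6093 ≈ -0.00032825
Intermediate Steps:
Z(B) = 7 - B² (Z(B) = 3 - ((B² + 0*B) - 4) = 3 - ((B² + 0) - 4) = 3 - (B² - 4) = 3 - (-4 + B²) = 3 + (4 - B²) = 7 - B²)
k(S) = -3*S/4
1/(D(129 - 30, 255) + k(Z(-5))) = 1/(-12*255 - 3*(7 - 1*(-5)²)/4) = 1/(-3060 - 3*(7 - 1*25)/4) = 1/(-3060 - 3*(7 - 25)/4) = 1/(-3060 - ¾*(-18)) = 1/(-3060 + 27/2) = 1/(-6093/2) = -2/6093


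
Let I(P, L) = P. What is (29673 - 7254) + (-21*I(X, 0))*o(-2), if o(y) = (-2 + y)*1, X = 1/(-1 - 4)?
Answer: 112011/5 ≈ 22402.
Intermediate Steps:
X = -⅕ (X = 1/(-5) = -⅕ ≈ -0.20000)
o(y) = -2 + y
(29673 - 7254) + (-21*I(X, 0))*o(-2) = (29673 - 7254) + (-21*(-⅕))*(-2 - 2) = 22419 + (21/5)*(-4) = 22419 - 84/5 = 112011/5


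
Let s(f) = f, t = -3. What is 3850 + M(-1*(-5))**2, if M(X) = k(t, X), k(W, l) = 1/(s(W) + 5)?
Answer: 15401/4 ≈ 3850.3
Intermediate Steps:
k(W, l) = 1/(5 + W) (k(W, l) = 1/(W + 5) = 1/(5 + W))
M(X) = 1/2 (M(X) = 1/(5 - 3) = 1/2)
3850 + M(-1*(-5))**2 = 3850 + (1/2)**2 = 3850 + 1/4 = 15401/4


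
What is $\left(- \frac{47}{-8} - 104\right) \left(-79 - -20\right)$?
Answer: $\frac{46315}{8} \approx 5789.4$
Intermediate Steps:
$\left(- \frac{47}{-8} - 104\right) \left(-79 - -20\right) = \left(\left(-47\right) \left(- \frac{1}{8}\right) - 104\right) \left(-79 + 20\right) = \left(\frac{47}{8} - 104\right) \left(-59\right) = \left(- \frac{785}{8}\right) \left(-59\right) = \frac{46315}{8}$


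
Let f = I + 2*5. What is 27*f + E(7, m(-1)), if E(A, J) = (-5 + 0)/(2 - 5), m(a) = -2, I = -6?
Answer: 329/3 ≈ 109.67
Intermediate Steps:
f = 4 (f = -6 + 2*5 = -6 + 10 = 4)
E(A, J) = 5/3 (E(A, J) = -5/(-3) = -5*(-⅓) = 5/3)
27*f + E(7, m(-1)) = 27*4 + 5/3 = 108 + 5/3 = 329/3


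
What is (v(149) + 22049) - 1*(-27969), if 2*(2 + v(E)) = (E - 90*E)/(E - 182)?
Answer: 3314317/66 ≈ 50217.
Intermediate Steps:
v(E) = -2 - 89*E/(2*(-182 + E)) (v(E) = -2 + ((E - 90*E)/(E - 182))/2 = -2 + ((-89*E)/(-182 + E))/2 = -2 + (-89*E/(-182 + E))/2 = -2 - 89*E/(2*(-182 + E)))
(v(149) + 22049) - 1*(-27969) = ((728 - 93*149)/(2*(-182 + 149)) + 22049) - 1*(-27969) = ((½)*(728 - 13857)/(-33) + 22049) + 27969 = ((½)*(-1/33)*(-13129) + 22049) + 27969 = (13129/66 + 22049) + 27969 = 1468363/66 + 27969 = 3314317/66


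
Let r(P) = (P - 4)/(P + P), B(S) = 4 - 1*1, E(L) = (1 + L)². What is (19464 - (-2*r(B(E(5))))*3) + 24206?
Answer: 43669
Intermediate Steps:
B(S) = 3 (B(S) = 4 - 1 = 3)
r(P) = (-4 + P)/(2*P) (r(P) = (-4 + P)/((2*P)) = (-4 + P)*(1/(2*P)) = (-4 + P)/(2*P))
(19464 - (-2*r(B(E(5))))*3) + 24206 = (19464 - (-(-4 + 3)/3)*3) + 24206 = (19464 - (-(-1)/3)*3) + 24206 = (19464 - (-2*(-⅙))*3) + 24206 = (19464 - 3/3) + 24206 = (19464 - 1*1) + 24206 = (19464 - 1) + 24206 = 19463 + 24206 = 43669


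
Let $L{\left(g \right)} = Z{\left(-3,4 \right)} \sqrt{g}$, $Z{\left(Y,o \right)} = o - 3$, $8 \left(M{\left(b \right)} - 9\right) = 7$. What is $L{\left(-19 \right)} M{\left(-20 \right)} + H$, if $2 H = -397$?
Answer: $- \frac{397}{2} + \frac{79 i \sqrt{19}}{8} \approx -198.5 + 43.044 i$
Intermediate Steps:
$H = - \frac{397}{2}$ ($H = \frac{1}{2} \left(-397\right) = - \frac{397}{2} \approx -198.5$)
$M{\left(b \right)} = \frac{79}{8}$ ($M{\left(b \right)} = 9 + \frac{1}{8} \cdot 7 = 9 + \frac{7}{8} = \frac{79}{8}$)
$Z{\left(Y,o \right)} = -3 + o$ ($Z{\left(Y,o \right)} = o - 3 = -3 + o$)
$L{\left(g \right)} = \sqrt{g}$ ($L{\left(g \right)} = \left(-3 + 4\right) \sqrt{g} = 1 \sqrt{g} = \sqrt{g}$)
$L{\left(-19 \right)} M{\left(-20 \right)} + H = \sqrt{-19} \cdot \frac{79}{8} - \frac{397}{2} = i \sqrt{19} \cdot \frac{79}{8} - \frac{397}{2} = \frac{79 i \sqrt{19}}{8} - \frac{397}{2} = - \frac{397}{2} + \frac{79 i \sqrt{19}}{8}$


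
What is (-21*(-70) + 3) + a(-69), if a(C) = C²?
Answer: 6234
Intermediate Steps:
(-21*(-70) + 3) + a(-69) = (-21*(-70) + 3) + (-69)² = (1470 + 3) + 4761 = 1473 + 4761 = 6234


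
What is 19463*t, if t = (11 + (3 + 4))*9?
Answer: 3153006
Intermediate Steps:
t = 162 (t = (11 + 7)*9 = 18*9 = 162)
19463*t = 19463*162 = 3153006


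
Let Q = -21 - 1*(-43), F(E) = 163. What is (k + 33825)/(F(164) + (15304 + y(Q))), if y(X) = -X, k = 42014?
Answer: 75839/15445 ≈ 4.9103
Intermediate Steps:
Q = 22 (Q = -21 + 43 = 22)
(k + 33825)/(F(164) + (15304 + y(Q))) = (42014 + 33825)/(163 + (15304 - 1*22)) = 75839/(163 + (15304 - 22)) = 75839/(163 + 15282) = 75839/15445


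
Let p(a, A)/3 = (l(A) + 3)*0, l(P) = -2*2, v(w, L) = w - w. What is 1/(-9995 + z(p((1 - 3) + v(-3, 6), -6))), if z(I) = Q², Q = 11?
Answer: -1/9874 ≈ -0.00010128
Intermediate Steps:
v(w, L) = 0
l(P) = -4
p(a, A) = 0 (p(a, A) = 3*((-4 + 3)*0) = 3*(-1*0) = 3*0 = 0)
z(I) = 121 (z(I) = 11² = 121)
1/(-9995 + z(p((1 - 3) + v(-3, 6), -6))) = 1/(-9995 + 121) = 1/(-9874) = -1/9874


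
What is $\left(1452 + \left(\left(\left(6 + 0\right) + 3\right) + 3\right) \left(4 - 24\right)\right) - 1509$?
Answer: $-297$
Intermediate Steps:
$\left(1452 + \left(\left(\left(6 + 0\right) + 3\right) + 3\right) \left(4 - 24\right)\right) - 1509 = \left(1452 + \left(\left(6 + 3\right) + 3\right) \left(-20\right)\right) - 1509 = \left(1452 + \left(9 + 3\right) \left(-20\right)\right) - 1509 = \left(1452 + 12 \left(-20\right)\right) - 1509 = \left(1452 - 240\right) - 1509 = 1212 - 1509 = -297$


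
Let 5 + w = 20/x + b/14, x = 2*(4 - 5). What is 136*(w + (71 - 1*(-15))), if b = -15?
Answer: 66572/7 ≈ 9510.3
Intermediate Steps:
x = -2 (x = 2*(-1) = -2)
w = -225/14 (w = -5 + (20/(-2) - 15/14) = -5 + (20*(-1/2) - 15*1/14) = -5 + (-10 - 15/14) = -5 - 155/14 = -225/14 ≈ -16.071)
136*(w + (71 - 1*(-15))) = 136*(-225/14 + (71 - 1*(-15))) = 136*(-225/14 + (71 + 15)) = 136*(-225/14 + 86) = 136*(979/14) = 66572/7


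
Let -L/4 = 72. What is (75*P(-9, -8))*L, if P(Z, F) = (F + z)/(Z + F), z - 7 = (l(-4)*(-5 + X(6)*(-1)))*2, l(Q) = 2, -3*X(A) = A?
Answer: -280800/17 ≈ -16518.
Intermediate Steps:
X(A) = -A/3
L = -288 (L = -4*72 = -288)
z = -5 (z = 7 + (2*(-5 - ⅓*6*(-1)))*2 = 7 + (2*(-5 - 2*(-1)))*2 = 7 + (2*(-5 + 2))*2 = 7 + (2*(-3))*2 = 7 - 6*2 = 7 - 12 = -5)
P(Z, F) = (-5 + F)/(F + Z) (P(Z, F) = (F - 5)/(Z + F) = (-5 + F)/(F + Z))
(75*P(-9, -8))*L = (75*((-5 - 8)/(-8 - 9)))*(-288) = (75*(-13/(-17)))*(-288) = (75*(-1/17*(-13)))*(-288) = (75*(13/17))*(-288) = (975/17)*(-288) = -280800/17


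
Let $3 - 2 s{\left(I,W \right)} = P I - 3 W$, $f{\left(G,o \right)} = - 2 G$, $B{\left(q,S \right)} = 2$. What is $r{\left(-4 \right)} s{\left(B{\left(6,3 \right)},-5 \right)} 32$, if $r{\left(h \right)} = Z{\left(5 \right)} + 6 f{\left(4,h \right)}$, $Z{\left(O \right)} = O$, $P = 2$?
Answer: $11008$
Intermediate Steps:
$s{\left(I,W \right)} = \frac{3}{2} - I + \frac{3 W}{2}$ ($s{\left(I,W \right)} = \frac{3}{2} - \frac{2 I - 3 W}{2} = \frac{3}{2} - \frac{- 3 W + 2 I}{2} = \frac{3}{2} - \left(I - \frac{3 W}{2}\right) = \frac{3}{2} - I + \frac{3 W}{2}$)
$r{\left(h \right)} = -43$ ($r{\left(h \right)} = 5 + 6 \left(\left(-2\right) 4\right) = 5 + 6 \left(-8\right) = 5 - 48 = -43$)
$r{\left(-4 \right)} s{\left(B{\left(6,3 \right)},-5 \right)} 32 = - 43 \left(\frac{3}{2} - 2 + \frac{3}{2} \left(-5\right)\right) 32 = - 43 \left(\frac{3}{2} - 2 - \frac{15}{2}\right) 32 = \left(-43\right) \left(-8\right) 32 = 344 \cdot 32 = 11008$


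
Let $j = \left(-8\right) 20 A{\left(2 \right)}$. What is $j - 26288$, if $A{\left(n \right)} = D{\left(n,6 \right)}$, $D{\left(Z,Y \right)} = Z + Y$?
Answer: $-27568$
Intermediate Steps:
$D{\left(Z,Y \right)} = Y + Z$
$A{\left(n \right)} = 6 + n$
$j = -1280$ ($j = \left(-8\right) 20 \left(6 + 2\right) = \left(-160\right) 8 = -1280$)
$j - 26288 = -1280 - 26288 = -27568$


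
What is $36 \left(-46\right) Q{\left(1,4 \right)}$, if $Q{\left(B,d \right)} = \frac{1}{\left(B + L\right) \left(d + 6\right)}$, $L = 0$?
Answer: $- \frac{828}{5} \approx -165.6$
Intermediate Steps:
$Q{\left(B,d \right)} = \frac{1}{B \left(6 + d\right)}$ ($Q{\left(B,d \right)} = \frac{1}{\left(B + 0\right) \left(d + 6\right)} = \frac{1}{B \left(6 + d\right)}$)
$36 \left(-46\right) Q{\left(1,4 \right)} = 36 \left(-46\right) \frac{1}{1 \left(6 + 4\right)} = - 1656 \cdot 1 \cdot \frac{1}{10} = \left(-1656\right) \frac{1}{10} = - \frac{828}{5}$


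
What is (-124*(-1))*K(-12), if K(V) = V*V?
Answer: 17856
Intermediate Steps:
K(V) = V**2
(-124*(-1))*K(-12) = -124*(-1)*(-12)**2 = 124*144 = 17856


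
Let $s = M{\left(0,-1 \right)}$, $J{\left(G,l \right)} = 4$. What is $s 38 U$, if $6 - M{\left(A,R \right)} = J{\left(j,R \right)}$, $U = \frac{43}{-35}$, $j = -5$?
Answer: $- \frac{3268}{35} \approx -93.371$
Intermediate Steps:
$U = - \frac{43}{35}$ ($U = 43 \left(- \frac{1}{35}\right) = - \frac{43}{35} \approx -1.2286$)
$M{\left(A,R \right)} = 2$ ($M{\left(A,R \right)} = 6 - 4 = 2$)
$s = 2$
$s 38 U = 2 \cdot 38 \left(- \frac{43}{35}\right) = 76 \left(- \frac{43}{35}\right) = - \frac{3268}{35}$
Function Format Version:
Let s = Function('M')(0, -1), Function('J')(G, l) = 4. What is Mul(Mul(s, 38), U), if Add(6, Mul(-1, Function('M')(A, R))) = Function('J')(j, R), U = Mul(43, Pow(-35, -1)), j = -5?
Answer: Rational(-3268, 35) ≈ -93.371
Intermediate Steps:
U = Rational(-43, 35) (U = Mul(43, Rational(-1, 35)) = Rational(-43, 35) ≈ -1.2286)
Function('M')(A, R) = 2 (Function('M')(A, R) = Add(6, Mul(-1, 4)) = Add(6, -4) = 2)
s = 2
Mul(Mul(s, 38), U) = Mul(Mul(2, 38), Rational(-43, 35)) = Mul(76, Rational(-43, 35)) = Rational(-3268, 35)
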